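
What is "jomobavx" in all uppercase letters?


Input string: 'jomobavx'
Operation: convert each letter to uppercase
Mapping: 'j'->'J', 'o'->'O', 'm'->'M', 'o'->'O', 'b'->'B', 'a'->'A', 'v'->'V', 'x'->'X'
Result: JOMOBAVX


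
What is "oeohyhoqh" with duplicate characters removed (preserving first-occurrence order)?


Input: 'oeohyhoqh'
Operation: keep first occurrence of each character
Scan: s[0]='o' new -> keep; s[1]='e' new -> keep; s[2]='o' seen -> skip; s[3]='h' new -> keep; s[4]='y' new -> keep; s[5]='h' seen -> skip; s[6]='o' seen -> skip; s[7]='q' new -> keep; s[8]='h' seen -> skip
Result: oehyq


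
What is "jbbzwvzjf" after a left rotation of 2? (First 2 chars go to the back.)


Input: 'jbbzwvzjf', shift = 2
Operation: split at index 2 and swap parts
Front part s[0:2] = 'jb'
Back part s[2:] = 'bzwvzjf'
Rotated = back + front = 'bzwvzjf' + 'jb'
Result: bzwvzjfjb


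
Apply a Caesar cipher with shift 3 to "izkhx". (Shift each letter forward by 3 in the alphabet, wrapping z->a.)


Input: 'izkhx', shift = 3
Operation: for each letter, (position + 3) mod 26
Mapping: 'i'(8+3=11)->'l', 'z'(25+3=28, 28 mod 26=2)->'c', 'k'(10+3=13)->'n', 'h'(7+3=10)->'k', 'x'(23+3=26, 26 mod 26=0)->'a'
Result: lcnka


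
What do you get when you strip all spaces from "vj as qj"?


Input string: 'vj as qj'
Operation: remove all spaces
Words: 'vj', 'as', 'qj'
Join without spaces: vjasqj


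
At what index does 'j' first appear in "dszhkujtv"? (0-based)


Input string: 'dszhkujtv'
Target: 'j'
Scanning left to right: s[0]='d', s[1]='s', s[2]='z', s[3]='h', s[4]='k', s[5]='u', s[6]='j'
First match at index: 6


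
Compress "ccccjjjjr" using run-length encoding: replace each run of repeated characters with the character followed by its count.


Input: 'ccccjjjjr'
Operation: identify consecutive runs
Runs: 'cccc' -> c4, 'jjjj' -> j4, 'r' -> r1
Encoded: c4j4r1


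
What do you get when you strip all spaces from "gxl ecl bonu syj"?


Input string: 'gxl ecl bonu syj'
Operation: remove all spaces
Words: 'gxl', 'ecl', 'bonu', 'syj'
Join without spaces: gxleclbonusyj


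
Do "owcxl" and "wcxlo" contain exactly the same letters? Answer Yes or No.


String 1: 'owcxl' -> sorted: 'clowx'
String 2: 'wcxlo' -> sorted: 'clowx'
Compare sorted forms: 'clowx' == 'clowx'
Anagram: Yes


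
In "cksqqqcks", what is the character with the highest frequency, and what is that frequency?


Input: 'cksqqqcks'
Operation: tally each character
Counts: 'c':2, 'k':2, 'q':3, 's':2
Maximum: 'q' appears 3 times


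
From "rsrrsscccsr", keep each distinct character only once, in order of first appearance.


Input: 'rsrrsscccsr'
Operation: keep first occurrence of each character
Scan: s[0]='r' new -> keep; s[1]='s' new -> keep; s[2]='r' seen -> skip; s[3]='r' seen -> skip; s[4]='s' seen -> skip; s[5]='s' seen -> skip; s[6]='c' new -> keep; s[7]='c' seen -> skip; s[8]='c' seen -> skip; s[9]='s' seen -> skip; s[10]='r' seen -> skip
Result: rsc


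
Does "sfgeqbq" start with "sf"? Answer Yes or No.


Input string: 'sfgeqbq'
Prefix to check: 'sf'
First 2 characters of input: 'sf'
Match: True
Result: Yes


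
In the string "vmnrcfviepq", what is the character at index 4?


Input string: 'vmnrcfviepq'
Operation: get character at index 4
Index mapping: s[0]='v', s[1]='m', s[2]='n', s[3]='r', s[4]='c'
Result: 'c'


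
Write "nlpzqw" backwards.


Input string: 'nlpzqw'
Operation: reverse character order
Original order: 'n' -> 'l' -> 'p' -> 'z' -> 'q' -> 'w'
Reversed order: 'w' -> 'q' -> 'z' -> 'p' -> 'l' -> 'n'
Result: wqzpln


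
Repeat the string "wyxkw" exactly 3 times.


Input string: 'wyxkw'
Operation: repeat 3 times
Concatenation: 'wyxkw' + 'wyxkw' + 'wyxkw'
Result: wyxkwwyxkwwyxkw


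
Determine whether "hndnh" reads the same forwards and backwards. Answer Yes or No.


Input string: 'hndnh'
Reversed: 'hndnh'
Compare pairs: s[0]='h' vs s[4]='h' (match), s[1]='n' vs s[3]='n' (match)
Palindrome: Yes


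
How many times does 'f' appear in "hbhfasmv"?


Input string: 'hbhfasmv'
Target character: 'f'
Scan each position: s[3]='f'
Matches found at indices: 3
Total: 1


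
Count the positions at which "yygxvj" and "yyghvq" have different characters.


String 1: 'yygxvj'
String 2: 'yyghvq'
Compare each position: pos 0: 'y'=='y', pos 1: 'y'=='y', pos 2: 'g'=='g', pos 3: 'x'!='h', pos 4: 'v'=='v', pos 5: 'j'!='q'
Differing positions: 2
Hamming distance: 2


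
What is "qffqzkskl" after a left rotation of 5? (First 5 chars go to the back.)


Input: 'qffqzkskl', shift = 5
Operation: split at index 5 and swap parts
Front part s[0:5] = 'qffqz'
Back part s[5:] = 'kskl'
Rotated = back + front = 'kskl' + 'qffqz'
Result: ksklqffqz


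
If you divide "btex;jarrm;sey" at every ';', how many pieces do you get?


Input string: 'btex;jarrm;sey'
Delimiter: ';'
Split result: 'btex', 'jarrm', 'sey'
Number of parts: 3


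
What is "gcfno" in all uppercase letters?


Input string: 'gcfno'
Operation: convert each letter to uppercase
Mapping: 'g'->'G', 'c'->'C', 'f'->'F', 'n'->'N', 'o'->'O'
Result: GCFNO


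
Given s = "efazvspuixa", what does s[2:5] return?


Input string: 'efazvspuixa'
Operation: slice [2:5]
Extract characters: s[2]='a', s[3]='z', s[4]='v'
Result: azv


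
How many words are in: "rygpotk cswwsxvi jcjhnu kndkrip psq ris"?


Input string: 'rygpotk cswwsxvi jcjhnu kndkrip psq ris'
Operation: split by spaces
Words found: 'rygpotk', 'cswwsxvi', 'jcjhnu', 'kndkrip', 'psq', 'ris'
Word count: 6


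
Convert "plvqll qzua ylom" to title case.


Input string: 'plvqll qzua ylom'
Operation: capitalize first letter of each word
Word transformations: 'plvqll'->'Plvqll', 'qzua'->'Qzua', 'ylom'->'Ylom'
Result: Plvqll Qzua Ylom


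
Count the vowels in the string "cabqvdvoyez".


Input string: 'cabqvdvoyez'
Operation: count vowels (a, e, i, o, u)
Scan: s[0]='c', s[1]='a' (vowel), s[2]='b', s[3]='q', s[4]='v', s[5]='d', s[6]='v', s[7]='o' (vowel), s[8]='y', s[9]='e' (vowel), s[10]='z'
Vowels found: 3
Result: 3


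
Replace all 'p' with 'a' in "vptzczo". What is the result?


Input string: 'vptzczo'
Operation: replace 'p' with 'a'
Positions of 'p': 1
After replacement: vatzczo


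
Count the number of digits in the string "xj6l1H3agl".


Input string: 'xj6l1H3agl'
Operation: count digit characters (0-9)
Scan: 'x', 'j', '6'(digit), 'l', '1'(digit), 'H', '3'(digit), 'a', 'g', 'l'
Digits found: 3
Result: 3


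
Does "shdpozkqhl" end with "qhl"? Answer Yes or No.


Input string: 'shdpozkqhl'
Suffix to check: 'qhl'
Last 3 characters of input: 'qhl'
Match: True
Result: Yes


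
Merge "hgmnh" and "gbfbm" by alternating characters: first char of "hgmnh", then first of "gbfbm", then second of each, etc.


String 1: 'hgmnh'
String 2: 'gbfbm'
Operation: alternate characters
Pairs: 'h'+'g', 'g'+'b', 'm'+'f', 'n'+'b', 'h'+'m'
Result: hggbmfnbhm


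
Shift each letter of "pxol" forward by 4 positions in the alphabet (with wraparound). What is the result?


Input: 'pxol', shift = 4
Operation: for each letter, (position + 4) mod 26
Mapping: 'p'(15+4=19)->'t', 'x'(23+4=27, 27 mod 26=1)->'b', 'o'(14+4=18)->'s', 'l'(11+4=15)->'p'
Result: tbsp


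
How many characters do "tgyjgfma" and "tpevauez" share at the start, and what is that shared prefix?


String 1: 'tgyjgfma'
String 2: 'tpevauez'
Compare position by position:
pos 0: 't' vs 't' match
pos 1: 'g' vs 'p' differ -> stop
Longest common prefix: "t" (length 1)


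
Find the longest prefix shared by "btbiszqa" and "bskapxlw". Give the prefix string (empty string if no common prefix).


String 1: 'btbiszqa'
String 2: 'bskapxlw'
Compare position by position:
pos 0: 'b' vs 'b' match
pos 1: 't' vs 's' differ -> stop
Longest common prefix: "b" (length 1)


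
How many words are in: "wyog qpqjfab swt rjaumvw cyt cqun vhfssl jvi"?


Input string: 'wyog qpqjfab swt rjaumvw cyt cqun vhfssl jvi'
Operation: split by spaces
Words found: 'wyog', 'qpqjfab', 'swt', 'rjaumvw', 'cyt', 'cqun', 'vhfssl', 'jvi'
Word count: 8


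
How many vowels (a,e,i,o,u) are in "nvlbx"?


Input string: 'nvlbx'
Operation: count vowels (a, e, i, o, u)
Scan: s[0]='n', s[1]='v', s[2]='l', s[3]='b', s[4]='x'
Vowels found: 0
Result: 0


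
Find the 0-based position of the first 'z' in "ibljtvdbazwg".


Input string: 'ibljtvdbazwg'
Target: 'z'
Scanning left to right: s[0]='i', s[1]='b', s[2]='l', s[3]='j', s[4]='t', s[5]='v', s[6]='d', s[7]='b', s[8]='a', s[9]='z'
First match at index: 9


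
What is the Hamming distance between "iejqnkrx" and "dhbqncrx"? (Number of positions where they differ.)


String 1: 'iejqnkrx'
String 2: 'dhbqncrx'
Compare each position: pos 0: 'i'!='d', pos 1: 'e'!='h', pos 2: 'j'!='b', pos 3: 'q'=='q', pos 4: 'n'=='n', pos 5: 'k'!='c', pos 6: 'r'=='r', pos 7: 'x'=='x'
Differing positions: 4
Hamming distance: 4


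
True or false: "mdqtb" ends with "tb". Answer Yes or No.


Input string: 'mdqtb'
Suffix to check: 'tb'
Last 2 characters of input: 'tb'
Match: True
Result: Yes


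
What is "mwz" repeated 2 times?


Input string: 'mwz'
Operation: repeat 2 times
Concatenation: 'mwz' + 'mwz'
Result: mwzmwz


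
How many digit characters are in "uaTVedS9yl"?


Input string: 'uaTVedS9yl'
Operation: count digit characters (0-9)
Scan: 'u', 'a', 'T', 'V', 'e', 'd', 'S', '9'(digit), 'y', 'l'
Digits found: 1
Result: 1


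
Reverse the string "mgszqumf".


Input string: 'mgszqumf'
Operation: reverse character order
Original order: 'm' -> 'g' -> 's' -> 'z' -> 'q' -> 'u' -> 'm' -> 'f'
Reversed order: 'f' -> 'm' -> 'u' -> 'q' -> 'z' -> 's' -> 'g' -> 'm'
Result: fmuqzsgm


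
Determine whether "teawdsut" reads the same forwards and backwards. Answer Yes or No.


Input string: 'teawdsut'
Reversed: 'tusdwaet'
Compare pairs: s[0]='t' vs s[7]='t' (match), s[1]='e' vs s[6]='u' (mismatch), s[2]='a' vs s[5]='s' (mismatch), s[3]='w' vs s[4]='d' (mismatch)
Palindrome: No


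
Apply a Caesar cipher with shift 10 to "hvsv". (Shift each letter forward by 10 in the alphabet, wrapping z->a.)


Input: 'hvsv', shift = 10
Operation: for each letter, (position + 10) mod 26
Mapping: 'h'(7+10=17)->'r', 'v'(21+10=31, 31 mod 26=5)->'f', 's'(18+10=28, 28 mod 26=2)->'c', 'v'(21+10=31, 31 mod 26=5)->'f'
Result: rfcf


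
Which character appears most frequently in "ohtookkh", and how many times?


Input: 'ohtookkh'
Operation: tally each character
Counts: 'h':2, 'k':2, 'o':3, 't':1
Maximum: 'o' appears 3 times


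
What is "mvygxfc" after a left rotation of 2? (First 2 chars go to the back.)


Input: 'mvygxfc', shift = 2
Operation: split at index 2 and swap parts
Front part s[0:2] = 'mv'
Back part s[2:] = 'ygxfc'
Rotated = back + front = 'ygxfc' + 'mv'
Result: ygxfcmv


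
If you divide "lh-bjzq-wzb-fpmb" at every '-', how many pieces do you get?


Input string: 'lh-bjzq-wzb-fpmb'
Delimiter: '-'
Split result: 'lh', 'bjzq', 'wzb', 'fpmb'
Number of parts: 4


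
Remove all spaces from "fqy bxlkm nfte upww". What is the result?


Input string: 'fqy bxlkm nfte upww'
Operation: remove all spaces
Words: 'fqy', 'bxlkm', 'nfte', 'upww'
Join without spaces: fqybxlkmnfteupww


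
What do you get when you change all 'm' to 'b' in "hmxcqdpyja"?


Input string: 'hmxcqdpyja'
Operation: replace 'm' with 'b'
Positions of 'm': 1
After replacement: hbxcqdpyja


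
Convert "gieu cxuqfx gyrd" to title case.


Input string: 'gieu cxuqfx gyrd'
Operation: capitalize first letter of each word
Word transformations: 'gieu'->'Gieu', 'cxuqfx'->'Cxuqfx', 'gyrd'->'Gyrd'
Result: Gieu Cxuqfx Gyrd


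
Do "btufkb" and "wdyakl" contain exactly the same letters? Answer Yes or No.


String 1: 'btufkb' -> sorted: 'bbfktu'
String 2: 'wdyakl' -> sorted: 'adklwy'
Compare sorted forms: 'bbfktu' != 'adklwy'
Anagram: No


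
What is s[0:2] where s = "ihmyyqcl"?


Input string: 'ihmyyqcl'
Operation: slice [0:2]
Extract characters: s[0]='i', s[1]='h'
Result: ih


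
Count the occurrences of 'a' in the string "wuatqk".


Input string: 'wuatqk'
Target character: 'a'
Scan each position: s[2]='a'
Matches found at indices: 2
Total: 1


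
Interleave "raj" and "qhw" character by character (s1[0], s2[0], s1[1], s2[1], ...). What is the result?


String 1: 'raj'
String 2: 'qhw'
Operation: alternate characters
Pairs: 'r'+'q', 'a'+'h', 'j'+'w'
Result: rqahjw


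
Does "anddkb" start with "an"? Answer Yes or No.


Input string: 'anddkb'
Prefix to check: 'an'
First 2 characters of input: 'an'
Match: True
Result: Yes


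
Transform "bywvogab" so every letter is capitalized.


Input string: 'bywvogab'
Operation: convert each letter to uppercase
Mapping: 'b'->'B', 'y'->'Y', 'w'->'W', 'v'->'V', 'o'->'O', 'g'->'G', 'a'->'A', 'b'->'B'
Result: BYWVOGAB


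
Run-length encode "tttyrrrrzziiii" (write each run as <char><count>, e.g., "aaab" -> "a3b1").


Input: 'tttyrrrrzziiii'
Operation: identify consecutive runs
Runs: 'ttt' -> t3, 'y' -> y1, 'rrrr' -> r4, 'zz' -> z2, 'iiii' -> i4
Encoded: t3y1r4z2i4


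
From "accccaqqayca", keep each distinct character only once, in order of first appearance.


Input: 'accccaqqayca'
Operation: keep first occurrence of each character
Scan: s[0]='a' new -> keep; s[1]='c' new -> keep; s[2]='c' seen -> skip; s[3]='c' seen -> skip; s[4]='c' seen -> skip; s[5]='a' seen -> skip; s[6]='q' new -> keep; s[7]='q' seen -> skip; s[8]='a' seen -> skip; s[9]='y' new -> keep; s[10]='c' seen -> skip; s[11]='a' seen -> skip
Result: acqy


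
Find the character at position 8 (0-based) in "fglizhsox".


Input string: 'fglizhsox'
Operation: get character at index 8
Index mapping: s[0]='f', s[1]='g', s[2]='l', s[3]='i', s[4]='z', s[5]='h', s[6]='s', s[7]='o', s[8]='x'
Result: 'x'


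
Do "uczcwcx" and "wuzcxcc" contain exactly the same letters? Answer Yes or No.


String 1: 'uczcwcx' -> sorted: 'cccuwxz'
String 2: 'wuzcxcc' -> sorted: 'cccuwxz'
Compare sorted forms: 'cccuwxz' == 'cccuwxz'
Anagram: Yes


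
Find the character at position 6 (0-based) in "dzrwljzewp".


Input string: 'dzrwljzewp'
Operation: get character at index 6
Index mapping: s[0]='d', s[1]='z', s[2]='r', s[3]='w', s[4]='l', s[5]='j', s[6]='z'
Result: 'z'


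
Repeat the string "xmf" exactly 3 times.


Input string: 'xmf'
Operation: repeat 3 times
Concatenation: 'xmf' + 'xmf' + 'xmf'
Result: xmfxmfxmf


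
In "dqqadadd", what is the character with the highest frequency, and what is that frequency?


Input: 'dqqadadd'
Operation: tally each character
Counts: 'a':2, 'd':4, 'q':2
Maximum: 'd' appears 4 times


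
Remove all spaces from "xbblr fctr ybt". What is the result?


Input string: 'xbblr fctr ybt'
Operation: remove all spaces
Words: 'xbblr', 'fctr', 'ybt'
Join without spaces: xbblrfctrybt


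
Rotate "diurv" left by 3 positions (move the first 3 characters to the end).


Input: 'diurv', shift = 3
Operation: split at index 3 and swap parts
Front part s[0:3] = 'diu'
Back part s[3:] = 'rv'
Rotated = back + front = 'rv' + 'diu'
Result: rvdiu


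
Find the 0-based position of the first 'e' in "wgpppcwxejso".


Input string: 'wgpppcwxejso'
Target: 'e'
Scanning left to right: s[0]='w', s[1]='g', s[2]='p', s[3]='p', s[4]='p', s[5]='c', s[6]='w', s[7]='x', s[8]='e'
First match at index: 8


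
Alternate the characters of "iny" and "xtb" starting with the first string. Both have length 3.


String 1: 'iny'
String 2: 'xtb'
Operation: alternate characters
Pairs: 'i'+'x', 'n'+'t', 'y'+'b'
Result: ixntyb


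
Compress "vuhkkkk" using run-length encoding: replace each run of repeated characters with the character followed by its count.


Input: 'vuhkkkk'
Operation: identify consecutive runs
Runs: 'v' -> v1, 'u' -> u1, 'h' -> h1, 'kkkk' -> k4
Encoded: v1u1h1k4


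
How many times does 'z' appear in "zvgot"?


Input string: 'zvgot'
Target character: 'z'
Scan each position: s[0]='z'
Matches found at indices: 0
Total: 1


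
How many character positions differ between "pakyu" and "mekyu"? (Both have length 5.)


String 1: 'pakyu'
String 2: 'mekyu'
Compare each position: pos 0: 'p'!='m', pos 1: 'a'!='e', pos 2: 'k'=='k', pos 3: 'y'=='y', pos 4: 'u'=='u'
Differing positions: 2
Hamming distance: 2


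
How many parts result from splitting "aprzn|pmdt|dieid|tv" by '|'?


Input string: 'aprzn|pmdt|dieid|tv'
Delimiter: '|'
Split result: 'aprzn', 'pmdt', 'dieid', 'tv'
Number of parts: 4


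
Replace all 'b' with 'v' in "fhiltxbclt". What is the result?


Input string: 'fhiltxbclt'
Operation: replace 'b' with 'v'
Positions of 'b': 6
After replacement: fhiltxvclt


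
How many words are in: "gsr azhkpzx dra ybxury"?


Input string: 'gsr azhkpzx dra ybxury'
Operation: split by spaces
Words found: 'gsr', 'azhkpzx', 'dra', 'ybxury'
Word count: 4


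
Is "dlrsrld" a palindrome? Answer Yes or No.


Input string: 'dlrsrld'
Reversed: 'dlrsrld'
Compare pairs: s[0]='d' vs s[6]='d' (match), s[1]='l' vs s[5]='l' (match), s[2]='r' vs s[4]='r' (match)
Palindrome: Yes


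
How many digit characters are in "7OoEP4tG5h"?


Input string: '7OoEP4tG5h'
Operation: count digit characters (0-9)
Scan: '7'(digit), 'O', 'o', 'E', 'P', '4'(digit), 't', 'G', '5'(digit), 'h'
Digits found: 3
Result: 3


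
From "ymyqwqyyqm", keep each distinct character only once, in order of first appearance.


Input: 'ymyqwqyyqm'
Operation: keep first occurrence of each character
Scan: s[0]='y' new -> keep; s[1]='m' new -> keep; s[2]='y' seen -> skip; s[3]='q' new -> keep; s[4]='w' new -> keep; s[5]='q' seen -> skip; s[6]='y' seen -> skip; s[7]='y' seen -> skip; s[8]='q' seen -> skip; s[9]='m' seen -> skip
Result: ymqw


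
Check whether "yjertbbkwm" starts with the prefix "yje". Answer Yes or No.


Input string: 'yjertbbkwm'
Prefix to check: 'yje'
First 3 characters of input: 'yje'
Match: True
Result: Yes


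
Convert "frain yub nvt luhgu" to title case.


Input string: 'frain yub nvt luhgu'
Operation: capitalize first letter of each word
Word transformations: 'frain'->'Frain', 'yub'->'Yub', 'nvt'->'Nvt', 'luhgu'->'Luhgu'
Result: Frain Yub Nvt Luhgu


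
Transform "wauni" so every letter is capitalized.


Input string: 'wauni'
Operation: convert each letter to uppercase
Mapping: 'w'->'W', 'a'->'A', 'u'->'U', 'n'->'N', 'i'->'I'
Result: WAUNI


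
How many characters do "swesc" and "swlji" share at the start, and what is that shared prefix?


String 1: 'swesc'
String 2: 'swlji'
Compare position by position:
pos 0: 's' vs 's' match
pos 1: 'w' vs 'w' match
pos 2: 'e' vs 'l' differ -> stop
Longest common prefix: "sw" (length 2)


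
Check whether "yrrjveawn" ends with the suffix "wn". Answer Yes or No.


Input string: 'yrrjveawn'
Suffix to check: 'wn'
Last 2 characters of input: 'wn'
Match: True
Result: Yes


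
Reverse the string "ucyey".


Input string: 'ucyey'
Operation: reverse character order
Original order: 'u' -> 'c' -> 'y' -> 'e' -> 'y'
Reversed order: 'y' -> 'e' -> 'y' -> 'c' -> 'u'
Result: yeycu


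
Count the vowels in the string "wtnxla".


Input string: 'wtnxla'
Operation: count vowels (a, e, i, o, u)
Scan: s[0]='w', s[1]='t', s[2]='n', s[3]='x', s[4]='l', s[5]='a' (vowel)
Vowels found: 1
Result: 1


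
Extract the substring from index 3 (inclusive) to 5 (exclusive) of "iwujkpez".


Input string: 'iwujkpez'
Operation: slice [3:5]
Extract characters: s[3]='j', s[4]='k'
Result: jk


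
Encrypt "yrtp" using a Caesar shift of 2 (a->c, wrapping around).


Input: 'yrtp', shift = 2
Operation: for each letter, (position + 2) mod 26
Mapping: 'y'(24+2=26, 26 mod 26=0)->'a', 'r'(17+2=19)->'t', 't'(19+2=21)->'v', 'p'(15+2=17)->'r'
Result: atvr


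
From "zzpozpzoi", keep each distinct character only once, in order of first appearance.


Input: 'zzpozpzoi'
Operation: keep first occurrence of each character
Scan: s[0]='z' new -> keep; s[1]='z' seen -> skip; s[2]='p' new -> keep; s[3]='o' new -> keep; s[4]='z' seen -> skip; s[5]='p' seen -> skip; s[6]='z' seen -> skip; s[7]='o' seen -> skip; s[8]='i' new -> keep
Result: zpoi


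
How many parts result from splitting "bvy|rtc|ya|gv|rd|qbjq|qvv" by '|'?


Input string: 'bvy|rtc|ya|gv|rd|qbjq|qvv'
Delimiter: '|'
Split result: 'bvy', 'rtc', 'ya', 'gv', 'rd', 'qbjq', 'qvv'
Number of parts: 7


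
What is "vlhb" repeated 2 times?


Input string: 'vlhb'
Operation: repeat 2 times
Concatenation: 'vlhb' + 'vlhb'
Result: vlhbvlhb


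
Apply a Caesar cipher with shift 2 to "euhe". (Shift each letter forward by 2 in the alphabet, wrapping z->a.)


Input: 'euhe', shift = 2
Operation: for each letter, (position + 2) mod 26
Mapping: 'e'(4+2=6)->'g', 'u'(20+2=22)->'w', 'h'(7+2=9)->'j', 'e'(4+2=6)->'g'
Result: gwjg


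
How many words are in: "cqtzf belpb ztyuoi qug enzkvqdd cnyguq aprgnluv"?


Input string: 'cqtzf belpb ztyuoi qug enzkvqdd cnyguq aprgnluv'
Operation: split by spaces
Words found: 'cqtzf', 'belpb', 'ztyuoi', 'qug', 'enzkvqdd', 'cnyguq', 'aprgnluv'
Word count: 7


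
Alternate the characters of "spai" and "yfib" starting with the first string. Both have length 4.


String 1: 'spai'
String 2: 'yfib'
Operation: alternate characters
Pairs: 's'+'y', 'p'+'f', 'a'+'i', 'i'+'b'
Result: sypfaiib


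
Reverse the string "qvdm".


Input string: 'qvdm'
Operation: reverse character order
Original order: 'q' -> 'v' -> 'd' -> 'm'
Reversed order: 'm' -> 'd' -> 'v' -> 'q'
Result: mdvq


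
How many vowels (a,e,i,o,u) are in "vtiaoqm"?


Input string: 'vtiaoqm'
Operation: count vowels (a, e, i, o, u)
Scan: s[0]='v', s[1]='t', s[2]='i' (vowel), s[3]='a' (vowel), s[4]='o' (vowel), s[5]='q', s[6]='m'
Vowels found: 3
Result: 3


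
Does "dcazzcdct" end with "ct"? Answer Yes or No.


Input string: 'dcazzcdct'
Suffix to check: 'ct'
Last 2 characters of input: 'ct'
Match: True
Result: Yes


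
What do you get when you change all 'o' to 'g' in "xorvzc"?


Input string: 'xorvzc'
Operation: replace 'o' with 'g'
Positions of 'o': 1
After replacement: xgrvzc


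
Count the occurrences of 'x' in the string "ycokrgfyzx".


Input string: 'ycokrgfyzx'
Target character: 'x'
Scan each position: s[9]='x'
Matches found at indices: 9
Total: 1


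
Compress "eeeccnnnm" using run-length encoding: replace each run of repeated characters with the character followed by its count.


Input: 'eeeccnnnm'
Operation: identify consecutive runs
Runs: 'eee' -> e3, 'cc' -> c2, 'nnn' -> n3, 'm' -> m1
Encoded: e3c2n3m1


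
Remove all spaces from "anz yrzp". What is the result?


Input string: 'anz yrzp'
Operation: remove all spaces
Words: 'anz', 'yrzp'
Join without spaces: anzyrzp


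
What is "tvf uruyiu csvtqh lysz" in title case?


Input string: 'tvf uruyiu csvtqh lysz'
Operation: capitalize first letter of each word
Word transformations: 'tvf'->'Tvf', 'uruyiu'->'Uruyiu', 'csvtqh'->'Csvtqh', 'lysz'->'Lysz'
Result: Tvf Uruyiu Csvtqh Lysz


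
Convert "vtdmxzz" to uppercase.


Input string: 'vtdmxzz'
Operation: convert each letter to uppercase
Mapping: 'v'->'V', 't'->'T', 'd'->'D', 'm'->'M', 'x'->'X', 'z'->'Z', 'z'->'Z'
Result: VTDMXZZ


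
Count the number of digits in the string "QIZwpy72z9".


Input string: 'QIZwpy72z9'
Operation: count digit characters (0-9)
Scan: 'Q', 'I', 'Z', 'w', 'p', 'y', '7'(digit), '2'(digit), 'z', '9'(digit)
Digits found: 3
Result: 3


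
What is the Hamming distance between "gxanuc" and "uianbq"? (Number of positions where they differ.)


String 1: 'gxanuc'
String 2: 'uianbq'
Compare each position: pos 0: 'g'!='u', pos 1: 'x'!='i', pos 2: 'a'=='a', pos 3: 'n'=='n', pos 4: 'u'!='b', pos 5: 'c'!='q'
Differing positions: 4
Hamming distance: 4


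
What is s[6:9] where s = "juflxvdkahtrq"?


Input string: 'juflxvdkahtrq'
Operation: slice [6:9]
Extract characters: s[6]='d', s[7]='k', s[8]='a'
Result: dka


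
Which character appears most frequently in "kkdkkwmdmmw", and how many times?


Input: 'kkdkkwmdmmw'
Operation: tally each character
Counts: 'd':2, 'k':4, 'm':3, 'w':2
Maximum: 'k' appears 4 times


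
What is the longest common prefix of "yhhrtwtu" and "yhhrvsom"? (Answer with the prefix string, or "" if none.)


String 1: 'yhhrtwtu'
String 2: 'yhhrvsom'
Compare position by position:
pos 0: 'y' vs 'y' match
pos 1: 'h' vs 'h' match
pos 2: 'h' vs 'h' match
pos 3: 'r' vs 'r' match
pos 4: 't' vs 'v' differ -> stop
Longest common prefix: "yhhr" (length 4)


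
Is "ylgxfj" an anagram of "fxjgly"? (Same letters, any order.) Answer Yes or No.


String 1: 'fxjgly' -> sorted: 'fgjlxy'
String 2: 'ylgxfj' -> sorted: 'fgjlxy'
Compare sorted forms: 'fgjlxy' == 'fgjlxy'
Anagram: Yes


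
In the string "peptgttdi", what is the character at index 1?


Input string: 'peptgttdi'
Operation: get character at index 1
Index mapping: s[0]='p', s[1]='e'
Result: 'e'


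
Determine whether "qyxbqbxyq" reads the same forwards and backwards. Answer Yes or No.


Input string: 'qyxbqbxyq'
Reversed: 'qyxbqbxyq'
Compare pairs: s[0]='q' vs s[8]='q' (match), s[1]='y' vs s[7]='y' (match), s[2]='x' vs s[6]='x' (match), s[3]='b' vs s[5]='b' (match)
Palindrome: Yes


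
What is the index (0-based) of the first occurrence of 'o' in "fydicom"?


Input string: 'fydicom'
Target: 'o'
Scanning left to right: s[0]='f', s[1]='y', s[2]='d', s[3]='i', s[4]='c', s[5]='o'
First match at index: 5


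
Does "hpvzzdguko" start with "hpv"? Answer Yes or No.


Input string: 'hpvzzdguko'
Prefix to check: 'hpv'
First 3 characters of input: 'hpv'
Match: True
Result: Yes


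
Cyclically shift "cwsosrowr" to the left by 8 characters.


Input: 'cwsosrowr', shift = 8
Operation: split at index 8 and swap parts
Front part s[0:8] = 'cwsosrow'
Back part s[8:] = 'r'
Rotated = back + front = 'r' + 'cwsosrow'
Result: rcwsosrow


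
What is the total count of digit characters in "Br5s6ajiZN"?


Input string: 'Br5s6ajiZN'
Operation: count digit characters (0-9)
Scan: 'B', 'r', '5'(digit), 's', '6'(digit), 'a', 'j', 'i', 'Z', 'N'
Digits found: 2
Result: 2


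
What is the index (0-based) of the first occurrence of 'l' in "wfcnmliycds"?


Input string: 'wfcnmliycds'
Target: 'l'
Scanning left to right: s[0]='w', s[1]='f', s[2]='c', s[3]='n', s[4]='m', s[5]='l'
First match at index: 5


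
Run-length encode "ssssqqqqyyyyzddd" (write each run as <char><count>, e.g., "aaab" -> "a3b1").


Input: 'ssssqqqqyyyyzddd'
Operation: identify consecutive runs
Runs: 'ssss' -> s4, 'qqqq' -> q4, 'yyyy' -> y4, 'z' -> z1, 'ddd' -> d3
Encoded: s4q4y4z1d3


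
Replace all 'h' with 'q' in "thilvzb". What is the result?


Input string: 'thilvzb'
Operation: replace 'h' with 'q'
Positions of 'h': 1
After replacement: tqilvzb


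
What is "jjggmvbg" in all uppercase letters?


Input string: 'jjggmvbg'
Operation: convert each letter to uppercase
Mapping: 'j'->'J', 'j'->'J', 'g'->'G', 'g'->'G', 'm'->'M', 'v'->'V', 'b'->'B', 'g'->'G'
Result: JJGGMVBG


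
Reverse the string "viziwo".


Input string: 'viziwo'
Operation: reverse character order
Original order: 'v' -> 'i' -> 'z' -> 'i' -> 'w' -> 'o'
Reversed order: 'o' -> 'w' -> 'i' -> 'z' -> 'i' -> 'v'
Result: owiziv


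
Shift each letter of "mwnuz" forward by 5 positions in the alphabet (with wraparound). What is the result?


Input: 'mwnuz', shift = 5
Operation: for each letter, (position + 5) mod 26
Mapping: 'm'(12+5=17)->'r', 'w'(22+5=27, 27 mod 26=1)->'b', 'n'(13+5=18)->'s', 'u'(20+5=25)->'z', 'z'(25+5=30, 30 mod 26=4)->'e'
Result: rbsze


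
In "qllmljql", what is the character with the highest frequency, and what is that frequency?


Input: 'qllmljql'
Operation: tally each character
Counts: 'j':1, 'l':4, 'm':1, 'q':2
Maximum: 'l' appears 4 times


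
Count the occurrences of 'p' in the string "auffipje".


Input string: 'auffipje'
Target character: 'p'
Scan each position: s[5]='p'
Matches found at indices: 5
Total: 1


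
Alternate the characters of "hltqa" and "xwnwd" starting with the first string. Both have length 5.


String 1: 'hltqa'
String 2: 'xwnwd'
Operation: alternate characters
Pairs: 'h'+'x', 'l'+'w', 't'+'n', 'q'+'w', 'a'+'d'
Result: hxlwtnqwad


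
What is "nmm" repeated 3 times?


Input string: 'nmm'
Operation: repeat 3 times
Concatenation: 'nmm' + 'nmm' + 'nmm'
Result: nmmnmmnmm


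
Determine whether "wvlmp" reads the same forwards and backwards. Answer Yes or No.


Input string: 'wvlmp'
Reversed: 'pmlvw'
Compare pairs: s[0]='w' vs s[4]='p' (mismatch), s[1]='v' vs s[3]='m' (mismatch)
Palindrome: No


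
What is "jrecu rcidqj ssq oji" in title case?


Input string: 'jrecu rcidqj ssq oji'
Operation: capitalize first letter of each word
Word transformations: 'jrecu'->'Jrecu', 'rcidqj'->'Rcidqj', 'ssq'->'Ssq', 'oji'->'Oji'
Result: Jrecu Rcidqj Ssq Oji


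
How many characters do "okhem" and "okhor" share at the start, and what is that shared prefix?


String 1: 'okhem'
String 2: 'okhor'
Compare position by position:
pos 0: 'o' vs 'o' match
pos 1: 'k' vs 'k' match
pos 2: 'h' vs 'h' match
pos 3: 'e' vs 'o' differ -> stop
Longest common prefix: "okh" (length 3)


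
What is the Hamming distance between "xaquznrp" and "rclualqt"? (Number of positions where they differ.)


String 1: 'xaquznrp'
String 2: 'rclualqt'
Compare each position: pos 0: 'x'!='r', pos 1: 'a'!='c', pos 2: 'q'!='l', pos 3: 'u'=='u', pos 4: 'z'!='a', pos 5: 'n'!='l', pos 6: 'r'!='q', pos 7: 'p'!='t'
Differing positions: 7
Hamming distance: 7


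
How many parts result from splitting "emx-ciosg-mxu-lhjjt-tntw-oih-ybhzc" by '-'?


Input string: 'emx-ciosg-mxu-lhjjt-tntw-oih-ybhzc'
Delimiter: '-'
Split result: 'emx', 'ciosg', 'mxu', 'lhjjt', 'tntw', 'oih', 'ybhzc'
Number of parts: 7


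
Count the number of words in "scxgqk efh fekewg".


Input string: 'scxgqk efh fekewg'
Operation: split by spaces
Words found: 'scxgqk', 'efh', 'fekewg'
Word count: 3


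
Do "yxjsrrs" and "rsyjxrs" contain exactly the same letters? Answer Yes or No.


String 1: 'yxjsrrs' -> sorted: 'jrrssxy'
String 2: 'rsyjxrs' -> sorted: 'jrrssxy'
Compare sorted forms: 'jrrssxy' == 'jrrssxy'
Anagram: Yes


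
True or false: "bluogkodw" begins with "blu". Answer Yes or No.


Input string: 'bluogkodw'
Prefix to check: 'blu'
First 3 characters of input: 'blu'
Match: True
Result: Yes


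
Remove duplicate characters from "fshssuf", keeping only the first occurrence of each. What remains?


Input: 'fshssuf'
Operation: keep first occurrence of each character
Scan: s[0]='f' new -> keep; s[1]='s' new -> keep; s[2]='h' new -> keep; s[3]='s' seen -> skip; s[4]='s' seen -> skip; s[5]='u' new -> keep; s[6]='f' seen -> skip
Result: fshu


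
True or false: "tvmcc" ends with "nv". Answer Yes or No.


Input string: 'tvmcc'
Suffix to check: 'nv'
Last 2 characters of input: 'cc'
Match: False
Result: No


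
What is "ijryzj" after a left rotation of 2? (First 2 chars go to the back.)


Input: 'ijryzj', shift = 2
Operation: split at index 2 and swap parts
Front part s[0:2] = 'ij'
Back part s[2:] = 'ryzj'
Rotated = back + front = 'ryzj' + 'ij'
Result: ryzjij


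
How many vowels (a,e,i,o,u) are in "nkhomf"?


Input string: 'nkhomf'
Operation: count vowels (a, e, i, o, u)
Scan: s[0]='n', s[1]='k', s[2]='h', s[3]='o' (vowel), s[4]='m', s[5]='f'
Vowels found: 1
Result: 1


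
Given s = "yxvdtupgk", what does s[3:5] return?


Input string: 'yxvdtupgk'
Operation: slice [3:5]
Extract characters: s[3]='d', s[4]='t'
Result: dt


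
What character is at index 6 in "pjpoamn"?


Input string: 'pjpoamn'
Operation: get character at index 6
Index mapping: s[0]='p', s[1]='j', s[2]='p', s[3]='o', s[4]='a', s[5]='m', s[6]='n'
Result: 'n'


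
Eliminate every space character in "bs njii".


Input string: 'bs njii'
Operation: remove all spaces
Words: 'bs', 'njii'
Join without spaces: bsnjii


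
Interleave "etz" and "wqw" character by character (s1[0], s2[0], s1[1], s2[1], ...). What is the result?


String 1: 'etz'
String 2: 'wqw'
Operation: alternate characters
Pairs: 'e'+'w', 't'+'q', 'z'+'w'
Result: ewtqzw


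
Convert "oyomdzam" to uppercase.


Input string: 'oyomdzam'
Operation: convert each letter to uppercase
Mapping: 'o'->'O', 'y'->'Y', 'o'->'O', 'm'->'M', 'd'->'D', 'z'->'Z', 'a'->'A', 'm'->'M'
Result: OYOMDZAM


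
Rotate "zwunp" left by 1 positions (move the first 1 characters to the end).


Input: 'zwunp', shift = 1
Operation: split at index 1 and swap parts
Front part s[0:1] = 'z'
Back part s[1:] = 'wunp'
Rotated = back + front = 'wunp' + 'z'
Result: wunpz


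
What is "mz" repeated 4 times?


Input string: 'mz'
Operation: repeat 4 times
Concatenation: 'mz' + 'mz' + 'mz' + 'mz'
Result: mzmzmzmz


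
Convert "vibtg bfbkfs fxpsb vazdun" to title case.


Input string: 'vibtg bfbkfs fxpsb vazdun'
Operation: capitalize first letter of each word
Word transformations: 'vibtg'->'Vibtg', 'bfbkfs'->'Bfbkfs', 'fxpsb'->'Fxpsb', 'vazdun'->'Vazdun'
Result: Vibtg Bfbkfs Fxpsb Vazdun


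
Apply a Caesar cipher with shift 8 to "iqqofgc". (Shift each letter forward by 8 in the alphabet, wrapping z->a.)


Input: 'iqqofgc', shift = 8
Operation: for each letter, (position + 8) mod 26
Mapping: 'i'(8+8=16)->'q', 'q'(16+8=24)->'y', 'q'(16+8=24)->'y', 'o'(14+8=22)->'w', 'f'(5+8=13)->'n', 'g'(6+8=14)->'o', 'c'(2+8=10)->'k'
Result: qyywnok


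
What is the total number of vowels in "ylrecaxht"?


Input string: 'ylrecaxht'
Operation: count vowels (a, e, i, o, u)
Scan: s[0]='y', s[1]='l', s[2]='r', s[3]='e' (vowel), s[4]='c', s[5]='a' (vowel), s[6]='x', s[7]='h', s[8]='t'
Vowels found: 2
Result: 2


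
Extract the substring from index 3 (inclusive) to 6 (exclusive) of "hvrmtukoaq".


Input string: 'hvrmtukoaq'
Operation: slice [3:6]
Extract characters: s[3]='m', s[4]='t', s[5]='u'
Result: mtu


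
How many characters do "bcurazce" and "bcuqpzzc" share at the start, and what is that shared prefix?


String 1: 'bcurazce'
String 2: 'bcuqpzzc'
Compare position by position:
pos 0: 'b' vs 'b' match
pos 1: 'c' vs 'c' match
pos 2: 'u' vs 'u' match
pos 3: 'r' vs 'q' differ -> stop
Longest common prefix: "bcu" (length 3)


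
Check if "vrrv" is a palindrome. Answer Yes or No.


Input string: 'vrrv'
Reversed: 'vrrv'
Compare pairs: s[0]='v' vs s[3]='v' (match), s[1]='r' vs s[2]='r' (match)
Palindrome: Yes


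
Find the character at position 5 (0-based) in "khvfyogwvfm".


Input string: 'khvfyogwvfm'
Operation: get character at index 5
Index mapping: s[0]='k', s[1]='h', s[2]='v', s[3]='f', s[4]='y', s[5]='o'
Result: 'o'


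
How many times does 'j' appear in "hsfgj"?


Input string: 'hsfgj'
Target character: 'j'
Scan each position: s[4]='j'
Matches found at indices: 4
Total: 1


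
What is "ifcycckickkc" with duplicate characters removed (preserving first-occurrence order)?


Input: 'ifcycckickkc'
Operation: keep first occurrence of each character
Scan: s[0]='i' new -> keep; s[1]='f' new -> keep; s[2]='c' new -> keep; s[3]='y' new -> keep; s[4]='c' seen -> skip; s[5]='c' seen -> skip; s[6]='k' new -> keep; s[7]='i' seen -> skip; s[8]='c' seen -> skip; s[9]='k' seen -> skip; s[10]='k' seen -> skip; s[11]='c' seen -> skip
Result: ifcyk


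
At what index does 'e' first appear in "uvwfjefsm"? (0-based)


Input string: 'uvwfjefsm'
Target: 'e'
Scanning left to right: s[0]='u', s[1]='v', s[2]='w', s[3]='f', s[4]='j', s[5]='e'
First match at index: 5


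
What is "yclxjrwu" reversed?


Input string: 'yclxjrwu'
Operation: reverse character order
Original order: 'y' -> 'c' -> 'l' -> 'x' -> 'j' -> 'r' -> 'w' -> 'u'
Reversed order: 'u' -> 'w' -> 'r' -> 'j' -> 'x' -> 'l' -> 'c' -> 'y'
Result: uwrjxlcy


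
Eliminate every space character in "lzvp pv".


Input string: 'lzvp pv'
Operation: remove all spaces
Words: 'lzvp', 'pv'
Join without spaces: lzvppv


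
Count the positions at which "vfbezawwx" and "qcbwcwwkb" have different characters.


String 1: 'vfbezawwx'
String 2: 'qcbwcwwkb'
Compare each position: pos 0: 'v'!='q', pos 1: 'f'!='c', pos 2: 'b'=='b', pos 3: 'e'!='w', pos 4: 'z'!='c', pos 5: 'a'!='w', pos 6: 'w'=='w', pos 7: 'w'!='k', pos 8: 'x'!='b'
Differing positions: 7
Hamming distance: 7


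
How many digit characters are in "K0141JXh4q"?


Input string: 'K0141JXh4q'
Operation: count digit characters (0-9)
Scan: 'K', '0'(digit), '1'(digit), '4'(digit), '1'(digit), 'J', 'X', 'h', '4'(digit), 'q'
Digits found: 5
Result: 5


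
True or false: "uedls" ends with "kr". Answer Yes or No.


Input string: 'uedls'
Suffix to check: 'kr'
Last 2 characters of input: 'ls'
Match: False
Result: No


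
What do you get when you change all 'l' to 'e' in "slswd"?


Input string: 'slswd'
Operation: replace 'l' with 'e'
Positions of 'l': 1
After replacement: seswd


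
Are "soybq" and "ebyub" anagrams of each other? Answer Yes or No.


String 1: 'soybq' -> sorted: 'boqsy'
String 2: 'ebyub' -> sorted: 'bbeuy'
Compare sorted forms: 'boqsy' != 'bbeuy'
Anagram: No


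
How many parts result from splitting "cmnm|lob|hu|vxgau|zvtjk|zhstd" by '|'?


Input string: 'cmnm|lob|hu|vxgau|zvtjk|zhstd'
Delimiter: '|'
Split result: 'cmnm', 'lob', 'hu', 'vxgau', 'zvtjk', 'zhstd'
Number of parts: 6


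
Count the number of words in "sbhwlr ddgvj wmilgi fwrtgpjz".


Input string: 'sbhwlr ddgvj wmilgi fwrtgpjz'
Operation: split by spaces
Words found: 'sbhwlr', 'ddgvj', 'wmilgi', 'fwrtgpjz'
Word count: 4


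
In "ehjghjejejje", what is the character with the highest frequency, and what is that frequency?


Input: 'ehjghjejejje'
Operation: tally each character
Counts: 'e':4, 'g':1, 'h':2, 'j':5
Maximum: 'j' appears 5 times


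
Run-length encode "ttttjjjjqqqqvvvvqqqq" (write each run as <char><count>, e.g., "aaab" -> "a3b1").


Input: 'ttttjjjjqqqqvvvvqqqq'
Operation: identify consecutive runs
Runs: 'tttt' -> t4, 'jjjj' -> j4, 'qqqq' -> q4, 'vvvv' -> v4, 'qqqq' -> q4
Encoded: t4j4q4v4q4


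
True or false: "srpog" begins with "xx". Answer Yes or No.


Input string: 'srpog'
Prefix to check: 'xx'
First 2 characters of input: 'sr'
Match: False
Result: No


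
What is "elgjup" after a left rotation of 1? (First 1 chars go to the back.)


Input: 'elgjup', shift = 1
Operation: split at index 1 and swap parts
Front part s[0:1] = 'e'
Back part s[1:] = 'lgjup'
Rotated = back + front = 'lgjup' + 'e'
Result: lgjupe


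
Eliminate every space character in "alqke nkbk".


Input string: 'alqke nkbk'
Operation: remove all spaces
Words: 'alqke', 'nkbk'
Join without spaces: alqkenkbk


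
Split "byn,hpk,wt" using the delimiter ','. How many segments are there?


Input string: 'byn,hpk,wt'
Delimiter: ','
Split result: 'byn', 'hpk', 'wt'
Number of parts: 3


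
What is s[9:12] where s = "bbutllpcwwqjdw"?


Input string: 'bbutllpcwwqjdw'
Operation: slice [9:12]
Extract characters: s[9]='w', s[10]='q', s[11]='j'
Result: wqj


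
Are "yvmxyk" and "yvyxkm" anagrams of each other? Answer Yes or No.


String 1: 'yvmxyk' -> sorted: 'kmvxyy'
String 2: 'yvyxkm' -> sorted: 'kmvxyy'
Compare sorted forms: 'kmvxyy' == 'kmvxyy'
Anagram: Yes


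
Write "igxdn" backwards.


Input string: 'igxdn'
Operation: reverse character order
Original order: 'i' -> 'g' -> 'x' -> 'd' -> 'n'
Reversed order: 'n' -> 'd' -> 'x' -> 'g' -> 'i'
Result: ndxgi


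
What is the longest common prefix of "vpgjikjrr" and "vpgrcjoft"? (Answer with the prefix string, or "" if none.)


String 1: 'vpgjikjrr'
String 2: 'vpgrcjoft'
Compare position by position:
pos 0: 'v' vs 'v' match
pos 1: 'p' vs 'p' match
pos 2: 'g' vs 'g' match
pos 3: 'j' vs 'r' differ -> stop
Longest common prefix: "vpg" (length 3)


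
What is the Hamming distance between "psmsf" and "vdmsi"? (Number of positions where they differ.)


String 1: 'psmsf'
String 2: 'vdmsi'
Compare each position: pos 0: 'p'!='v', pos 1: 's'!='d', pos 2: 'm'=='m', pos 3: 's'=='s', pos 4: 'f'!='i'
Differing positions: 3
Hamming distance: 3
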